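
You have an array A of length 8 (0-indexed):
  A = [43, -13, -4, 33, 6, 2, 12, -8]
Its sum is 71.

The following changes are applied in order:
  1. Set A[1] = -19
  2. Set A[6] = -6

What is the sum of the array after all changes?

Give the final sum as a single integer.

Answer: 47

Derivation:
Initial sum: 71
Change 1: A[1] -13 -> -19, delta = -6, sum = 65
Change 2: A[6] 12 -> -6, delta = -18, sum = 47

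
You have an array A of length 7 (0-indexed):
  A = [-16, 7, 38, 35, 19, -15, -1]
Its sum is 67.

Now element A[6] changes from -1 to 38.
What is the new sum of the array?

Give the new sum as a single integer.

Answer: 106

Derivation:
Old value at index 6: -1
New value at index 6: 38
Delta = 38 - -1 = 39
New sum = old_sum + delta = 67 + (39) = 106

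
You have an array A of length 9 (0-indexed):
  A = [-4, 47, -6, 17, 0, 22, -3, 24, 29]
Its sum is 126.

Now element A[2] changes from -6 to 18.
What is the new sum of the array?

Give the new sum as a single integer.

Old value at index 2: -6
New value at index 2: 18
Delta = 18 - -6 = 24
New sum = old_sum + delta = 126 + (24) = 150

Answer: 150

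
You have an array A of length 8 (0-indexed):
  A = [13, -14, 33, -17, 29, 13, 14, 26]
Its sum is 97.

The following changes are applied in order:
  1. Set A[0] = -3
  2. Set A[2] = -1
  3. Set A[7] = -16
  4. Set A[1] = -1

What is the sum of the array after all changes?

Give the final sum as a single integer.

Answer: 18

Derivation:
Initial sum: 97
Change 1: A[0] 13 -> -3, delta = -16, sum = 81
Change 2: A[2] 33 -> -1, delta = -34, sum = 47
Change 3: A[7] 26 -> -16, delta = -42, sum = 5
Change 4: A[1] -14 -> -1, delta = 13, sum = 18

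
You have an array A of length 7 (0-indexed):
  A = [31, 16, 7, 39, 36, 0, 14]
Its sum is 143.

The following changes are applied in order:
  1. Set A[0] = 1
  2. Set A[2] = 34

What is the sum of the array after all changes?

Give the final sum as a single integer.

Answer: 140

Derivation:
Initial sum: 143
Change 1: A[0] 31 -> 1, delta = -30, sum = 113
Change 2: A[2] 7 -> 34, delta = 27, sum = 140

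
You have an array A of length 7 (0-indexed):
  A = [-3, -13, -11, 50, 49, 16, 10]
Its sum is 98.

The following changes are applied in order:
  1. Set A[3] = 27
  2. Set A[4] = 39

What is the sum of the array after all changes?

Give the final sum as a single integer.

Initial sum: 98
Change 1: A[3] 50 -> 27, delta = -23, sum = 75
Change 2: A[4] 49 -> 39, delta = -10, sum = 65

Answer: 65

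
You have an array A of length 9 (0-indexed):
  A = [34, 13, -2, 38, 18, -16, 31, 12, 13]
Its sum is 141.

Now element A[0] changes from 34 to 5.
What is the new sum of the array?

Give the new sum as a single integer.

Old value at index 0: 34
New value at index 0: 5
Delta = 5 - 34 = -29
New sum = old_sum + delta = 141 + (-29) = 112

Answer: 112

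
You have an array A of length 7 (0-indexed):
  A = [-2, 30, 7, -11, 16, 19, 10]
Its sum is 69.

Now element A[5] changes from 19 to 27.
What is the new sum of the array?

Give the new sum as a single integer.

Old value at index 5: 19
New value at index 5: 27
Delta = 27 - 19 = 8
New sum = old_sum + delta = 69 + (8) = 77

Answer: 77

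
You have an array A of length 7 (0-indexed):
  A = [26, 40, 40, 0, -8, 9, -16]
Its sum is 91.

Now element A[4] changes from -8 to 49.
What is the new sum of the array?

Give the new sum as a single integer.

Old value at index 4: -8
New value at index 4: 49
Delta = 49 - -8 = 57
New sum = old_sum + delta = 91 + (57) = 148

Answer: 148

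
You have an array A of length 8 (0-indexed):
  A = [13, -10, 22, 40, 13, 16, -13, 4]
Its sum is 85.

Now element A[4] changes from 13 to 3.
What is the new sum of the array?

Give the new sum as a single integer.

Answer: 75

Derivation:
Old value at index 4: 13
New value at index 4: 3
Delta = 3 - 13 = -10
New sum = old_sum + delta = 85 + (-10) = 75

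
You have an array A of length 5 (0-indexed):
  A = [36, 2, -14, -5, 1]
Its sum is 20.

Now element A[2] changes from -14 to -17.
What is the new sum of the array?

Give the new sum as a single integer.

Answer: 17

Derivation:
Old value at index 2: -14
New value at index 2: -17
Delta = -17 - -14 = -3
New sum = old_sum + delta = 20 + (-3) = 17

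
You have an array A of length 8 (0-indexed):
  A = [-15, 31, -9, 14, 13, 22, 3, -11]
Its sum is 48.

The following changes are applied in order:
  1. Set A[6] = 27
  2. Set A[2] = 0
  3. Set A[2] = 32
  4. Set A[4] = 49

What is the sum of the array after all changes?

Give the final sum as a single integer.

Answer: 149

Derivation:
Initial sum: 48
Change 1: A[6] 3 -> 27, delta = 24, sum = 72
Change 2: A[2] -9 -> 0, delta = 9, sum = 81
Change 3: A[2] 0 -> 32, delta = 32, sum = 113
Change 4: A[4] 13 -> 49, delta = 36, sum = 149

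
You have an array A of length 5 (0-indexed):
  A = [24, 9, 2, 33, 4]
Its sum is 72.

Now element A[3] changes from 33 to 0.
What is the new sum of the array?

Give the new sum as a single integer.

Answer: 39

Derivation:
Old value at index 3: 33
New value at index 3: 0
Delta = 0 - 33 = -33
New sum = old_sum + delta = 72 + (-33) = 39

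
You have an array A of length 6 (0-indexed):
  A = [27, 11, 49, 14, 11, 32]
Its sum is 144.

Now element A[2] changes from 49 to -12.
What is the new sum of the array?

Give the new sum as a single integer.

Old value at index 2: 49
New value at index 2: -12
Delta = -12 - 49 = -61
New sum = old_sum + delta = 144 + (-61) = 83

Answer: 83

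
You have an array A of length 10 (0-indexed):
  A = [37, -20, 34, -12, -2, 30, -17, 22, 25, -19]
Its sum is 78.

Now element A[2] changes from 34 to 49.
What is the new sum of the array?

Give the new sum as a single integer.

Answer: 93

Derivation:
Old value at index 2: 34
New value at index 2: 49
Delta = 49 - 34 = 15
New sum = old_sum + delta = 78 + (15) = 93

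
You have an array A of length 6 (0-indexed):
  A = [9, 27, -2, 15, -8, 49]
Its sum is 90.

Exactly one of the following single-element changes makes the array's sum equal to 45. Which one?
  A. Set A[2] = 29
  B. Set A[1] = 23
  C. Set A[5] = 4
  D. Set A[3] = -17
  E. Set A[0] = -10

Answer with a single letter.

Option A: A[2] -2->29, delta=31, new_sum=90+(31)=121
Option B: A[1] 27->23, delta=-4, new_sum=90+(-4)=86
Option C: A[5] 49->4, delta=-45, new_sum=90+(-45)=45 <-- matches target
Option D: A[3] 15->-17, delta=-32, new_sum=90+(-32)=58
Option E: A[0] 9->-10, delta=-19, new_sum=90+(-19)=71

Answer: C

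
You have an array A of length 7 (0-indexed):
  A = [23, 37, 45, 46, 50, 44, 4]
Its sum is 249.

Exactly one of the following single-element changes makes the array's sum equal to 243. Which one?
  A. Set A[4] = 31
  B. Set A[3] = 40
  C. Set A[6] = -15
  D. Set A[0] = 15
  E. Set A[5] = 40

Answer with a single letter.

Answer: B

Derivation:
Option A: A[4] 50->31, delta=-19, new_sum=249+(-19)=230
Option B: A[3] 46->40, delta=-6, new_sum=249+(-6)=243 <-- matches target
Option C: A[6] 4->-15, delta=-19, new_sum=249+(-19)=230
Option D: A[0] 23->15, delta=-8, new_sum=249+(-8)=241
Option E: A[5] 44->40, delta=-4, new_sum=249+(-4)=245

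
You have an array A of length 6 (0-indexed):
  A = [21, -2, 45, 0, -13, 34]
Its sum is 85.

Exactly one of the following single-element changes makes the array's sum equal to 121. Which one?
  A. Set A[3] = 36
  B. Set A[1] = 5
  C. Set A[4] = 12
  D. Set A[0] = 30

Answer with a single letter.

Option A: A[3] 0->36, delta=36, new_sum=85+(36)=121 <-- matches target
Option B: A[1] -2->5, delta=7, new_sum=85+(7)=92
Option C: A[4] -13->12, delta=25, new_sum=85+(25)=110
Option D: A[0] 21->30, delta=9, new_sum=85+(9)=94

Answer: A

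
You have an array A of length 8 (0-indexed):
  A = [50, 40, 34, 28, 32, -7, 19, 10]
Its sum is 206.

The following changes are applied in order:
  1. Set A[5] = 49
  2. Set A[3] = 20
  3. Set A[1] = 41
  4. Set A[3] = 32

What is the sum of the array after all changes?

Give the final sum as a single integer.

Initial sum: 206
Change 1: A[5] -7 -> 49, delta = 56, sum = 262
Change 2: A[3] 28 -> 20, delta = -8, sum = 254
Change 3: A[1] 40 -> 41, delta = 1, sum = 255
Change 4: A[3] 20 -> 32, delta = 12, sum = 267

Answer: 267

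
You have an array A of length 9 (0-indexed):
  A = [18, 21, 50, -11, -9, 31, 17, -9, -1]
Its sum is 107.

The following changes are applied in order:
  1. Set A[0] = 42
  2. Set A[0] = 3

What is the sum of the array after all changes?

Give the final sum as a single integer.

Initial sum: 107
Change 1: A[0] 18 -> 42, delta = 24, sum = 131
Change 2: A[0] 42 -> 3, delta = -39, sum = 92

Answer: 92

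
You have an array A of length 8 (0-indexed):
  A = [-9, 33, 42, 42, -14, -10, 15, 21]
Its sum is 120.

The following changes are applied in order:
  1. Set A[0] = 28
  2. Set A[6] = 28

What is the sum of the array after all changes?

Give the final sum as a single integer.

Initial sum: 120
Change 1: A[0] -9 -> 28, delta = 37, sum = 157
Change 2: A[6] 15 -> 28, delta = 13, sum = 170

Answer: 170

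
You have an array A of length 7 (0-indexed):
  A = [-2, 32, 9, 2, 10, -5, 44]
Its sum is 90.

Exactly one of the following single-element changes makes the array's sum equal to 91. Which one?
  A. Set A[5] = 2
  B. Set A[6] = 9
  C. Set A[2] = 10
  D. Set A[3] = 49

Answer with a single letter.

Option A: A[5] -5->2, delta=7, new_sum=90+(7)=97
Option B: A[6] 44->9, delta=-35, new_sum=90+(-35)=55
Option C: A[2] 9->10, delta=1, new_sum=90+(1)=91 <-- matches target
Option D: A[3] 2->49, delta=47, new_sum=90+(47)=137

Answer: C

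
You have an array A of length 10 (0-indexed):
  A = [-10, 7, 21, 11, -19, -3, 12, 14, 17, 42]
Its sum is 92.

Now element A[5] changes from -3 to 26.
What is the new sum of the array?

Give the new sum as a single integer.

Old value at index 5: -3
New value at index 5: 26
Delta = 26 - -3 = 29
New sum = old_sum + delta = 92 + (29) = 121

Answer: 121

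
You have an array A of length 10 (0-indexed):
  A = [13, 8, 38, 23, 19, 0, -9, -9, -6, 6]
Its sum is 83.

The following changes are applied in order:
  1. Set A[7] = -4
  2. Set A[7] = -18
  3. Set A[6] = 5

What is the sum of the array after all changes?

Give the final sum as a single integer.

Answer: 88

Derivation:
Initial sum: 83
Change 1: A[7] -9 -> -4, delta = 5, sum = 88
Change 2: A[7] -4 -> -18, delta = -14, sum = 74
Change 3: A[6] -9 -> 5, delta = 14, sum = 88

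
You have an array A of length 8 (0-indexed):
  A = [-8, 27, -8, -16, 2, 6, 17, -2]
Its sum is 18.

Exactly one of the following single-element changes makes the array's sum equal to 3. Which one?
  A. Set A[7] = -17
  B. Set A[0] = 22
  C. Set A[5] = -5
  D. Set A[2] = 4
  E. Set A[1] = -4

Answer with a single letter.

Option A: A[7] -2->-17, delta=-15, new_sum=18+(-15)=3 <-- matches target
Option B: A[0] -8->22, delta=30, new_sum=18+(30)=48
Option C: A[5] 6->-5, delta=-11, new_sum=18+(-11)=7
Option D: A[2] -8->4, delta=12, new_sum=18+(12)=30
Option E: A[1] 27->-4, delta=-31, new_sum=18+(-31)=-13

Answer: A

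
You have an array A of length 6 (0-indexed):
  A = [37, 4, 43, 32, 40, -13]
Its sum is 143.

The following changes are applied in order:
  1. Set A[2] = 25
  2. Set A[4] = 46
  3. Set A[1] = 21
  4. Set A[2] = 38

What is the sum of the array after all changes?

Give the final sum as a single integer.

Initial sum: 143
Change 1: A[2] 43 -> 25, delta = -18, sum = 125
Change 2: A[4] 40 -> 46, delta = 6, sum = 131
Change 3: A[1] 4 -> 21, delta = 17, sum = 148
Change 4: A[2] 25 -> 38, delta = 13, sum = 161

Answer: 161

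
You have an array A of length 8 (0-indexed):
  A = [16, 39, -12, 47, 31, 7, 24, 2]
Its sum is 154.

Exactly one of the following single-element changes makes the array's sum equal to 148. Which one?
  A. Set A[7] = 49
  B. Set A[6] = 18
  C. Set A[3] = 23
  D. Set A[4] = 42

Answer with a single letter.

Answer: B

Derivation:
Option A: A[7] 2->49, delta=47, new_sum=154+(47)=201
Option B: A[6] 24->18, delta=-6, new_sum=154+(-6)=148 <-- matches target
Option C: A[3] 47->23, delta=-24, new_sum=154+(-24)=130
Option D: A[4] 31->42, delta=11, new_sum=154+(11)=165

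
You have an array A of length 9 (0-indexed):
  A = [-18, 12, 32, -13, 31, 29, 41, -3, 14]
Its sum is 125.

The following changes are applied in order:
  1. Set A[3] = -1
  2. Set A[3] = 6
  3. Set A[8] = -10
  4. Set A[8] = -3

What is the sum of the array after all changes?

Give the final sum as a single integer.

Answer: 127

Derivation:
Initial sum: 125
Change 1: A[3] -13 -> -1, delta = 12, sum = 137
Change 2: A[3] -1 -> 6, delta = 7, sum = 144
Change 3: A[8] 14 -> -10, delta = -24, sum = 120
Change 4: A[8] -10 -> -3, delta = 7, sum = 127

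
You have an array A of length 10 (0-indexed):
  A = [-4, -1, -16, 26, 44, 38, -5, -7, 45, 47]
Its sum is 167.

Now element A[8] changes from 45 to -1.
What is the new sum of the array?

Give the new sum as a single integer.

Old value at index 8: 45
New value at index 8: -1
Delta = -1 - 45 = -46
New sum = old_sum + delta = 167 + (-46) = 121

Answer: 121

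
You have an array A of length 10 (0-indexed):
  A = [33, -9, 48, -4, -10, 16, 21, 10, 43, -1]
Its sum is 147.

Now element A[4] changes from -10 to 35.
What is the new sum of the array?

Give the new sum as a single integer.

Old value at index 4: -10
New value at index 4: 35
Delta = 35 - -10 = 45
New sum = old_sum + delta = 147 + (45) = 192

Answer: 192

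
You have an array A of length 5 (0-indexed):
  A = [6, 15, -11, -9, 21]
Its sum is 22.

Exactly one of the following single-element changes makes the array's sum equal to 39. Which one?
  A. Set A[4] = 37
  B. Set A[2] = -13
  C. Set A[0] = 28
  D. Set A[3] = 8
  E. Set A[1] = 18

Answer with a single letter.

Option A: A[4] 21->37, delta=16, new_sum=22+(16)=38
Option B: A[2] -11->-13, delta=-2, new_sum=22+(-2)=20
Option C: A[0] 6->28, delta=22, new_sum=22+(22)=44
Option D: A[3] -9->8, delta=17, new_sum=22+(17)=39 <-- matches target
Option E: A[1] 15->18, delta=3, new_sum=22+(3)=25

Answer: D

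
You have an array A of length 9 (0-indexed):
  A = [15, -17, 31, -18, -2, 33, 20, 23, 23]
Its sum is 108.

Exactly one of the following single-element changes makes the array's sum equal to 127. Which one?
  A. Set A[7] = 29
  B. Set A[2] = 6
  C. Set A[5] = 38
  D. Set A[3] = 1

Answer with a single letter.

Answer: D

Derivation:
Option A: A[7] 23->29, delta=6, new_sum=108+(6)=114
Option B: A[2] 31->6, delta=-25, new_sum=108+(-25)=83
Option C: A[5] 33->38, delta=5, new_sum=108+(5)=113
Option D: A[3] -18->1, delta=19, new_sum=108+(19)=127 <-- matches target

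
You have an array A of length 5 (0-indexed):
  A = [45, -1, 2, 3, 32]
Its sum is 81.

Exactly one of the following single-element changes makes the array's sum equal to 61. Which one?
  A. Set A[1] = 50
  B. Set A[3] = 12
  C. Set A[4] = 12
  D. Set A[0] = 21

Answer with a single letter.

Answer: C

Derivation:
Option A: A[1] -1->50, delta=51, new_sum=81+(51)=132
Option B: A[3] 3->12, delta=9, new_sum=81+(9)=90
Option C: A[4] 32->12, delta=-20, new_sum=81+(-20)=61 <-- matches target
Option D: A[0] 45->21, delta=-24, new_sum=81+(-24)=57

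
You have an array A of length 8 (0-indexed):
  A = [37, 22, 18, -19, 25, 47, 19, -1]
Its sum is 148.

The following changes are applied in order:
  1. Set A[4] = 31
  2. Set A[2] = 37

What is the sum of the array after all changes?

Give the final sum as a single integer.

Initial sum: 148
Change 1: A[4] 25 -> 31, delta = 6, sum = 154
Change 2: A[2] 18 -> 37, delta = 19, sum = 173

Answer: 173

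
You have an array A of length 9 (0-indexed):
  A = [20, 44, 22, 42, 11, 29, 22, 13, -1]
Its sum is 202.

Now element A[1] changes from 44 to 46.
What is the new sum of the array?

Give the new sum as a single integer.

Answer: 204

Derivation:
Old value at index 1: 44
New value at index 1: 46
Delta = 46 - 44 = 2
New sum = old_sum + delta = 202 + (2) = 204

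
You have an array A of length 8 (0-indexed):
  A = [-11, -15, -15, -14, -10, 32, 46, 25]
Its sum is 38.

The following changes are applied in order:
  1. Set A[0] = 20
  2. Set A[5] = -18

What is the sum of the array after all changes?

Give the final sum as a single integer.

Initial sum: 38
Change 1: A[0] -11 -> 20, delta = 31, sum = 69
Change 2: A[5] 32 -> -18, delta = -50, sum = 19

Answer: 19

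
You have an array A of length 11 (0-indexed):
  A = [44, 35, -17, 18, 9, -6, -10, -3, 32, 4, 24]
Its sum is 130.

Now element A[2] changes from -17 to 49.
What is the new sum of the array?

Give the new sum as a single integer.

Old value at index 2: -17
New value at index 2: 49
Delta = 49 - -17 = 66
New sum = old_sum + delta = 130 + (66) = 196

Answer: 196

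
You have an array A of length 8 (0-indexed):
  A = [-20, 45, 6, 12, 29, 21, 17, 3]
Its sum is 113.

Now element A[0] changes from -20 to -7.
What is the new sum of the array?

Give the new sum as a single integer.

Answer: 126

Derivation:
Old value at index 0: -20
New value at index 0: -7
Delta = -7 - -20 = 13
New sum = old_sum + delta = 113 + (13) = 126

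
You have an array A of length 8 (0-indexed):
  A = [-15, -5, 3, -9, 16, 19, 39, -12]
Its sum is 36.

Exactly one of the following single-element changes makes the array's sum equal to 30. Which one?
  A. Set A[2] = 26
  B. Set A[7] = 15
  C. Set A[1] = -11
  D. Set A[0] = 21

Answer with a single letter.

Answer: C

Derivation:
Option A: A[2] 3->26, delta=23, new_sum=36+(23)=59
Option B: A[7] -12->15, delta=27, new_sum=36+(27)=63
Option C: A[1] -5->-11, delta=-6, new_sum=36+(-6)=30 <-- matches target
Option D: A[0] -15->21, delta=36, new_sum=36+(36)=72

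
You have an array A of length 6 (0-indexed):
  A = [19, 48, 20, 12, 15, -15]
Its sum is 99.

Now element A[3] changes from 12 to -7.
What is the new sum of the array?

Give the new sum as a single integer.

Answer: 80

Derivation:
Old value at index 3: 12
New value at index 3: -7
Delta = -7 - 12 = -19
New sum = old_sum + delta = 99 + (-19) = 80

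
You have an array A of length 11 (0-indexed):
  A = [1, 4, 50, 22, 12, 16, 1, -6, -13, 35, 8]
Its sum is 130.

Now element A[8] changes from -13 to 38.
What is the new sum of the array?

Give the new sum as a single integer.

Answer: 181

Derivation:
Old value at index 8: -13
New value at index 8: 38
Delta = 38 - -13 = 51
New sum = old_sum + delta = 130 + (51) = 181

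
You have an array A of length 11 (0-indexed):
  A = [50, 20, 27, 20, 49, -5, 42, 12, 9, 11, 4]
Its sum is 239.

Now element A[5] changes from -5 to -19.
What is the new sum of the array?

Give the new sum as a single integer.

Answer: 225

Derivation:
Old value at index 5: -5
New value at index 5: -19
Delta = -19 - -5 = -14
New sum = old_sum + delta = 239 + (-14) = 225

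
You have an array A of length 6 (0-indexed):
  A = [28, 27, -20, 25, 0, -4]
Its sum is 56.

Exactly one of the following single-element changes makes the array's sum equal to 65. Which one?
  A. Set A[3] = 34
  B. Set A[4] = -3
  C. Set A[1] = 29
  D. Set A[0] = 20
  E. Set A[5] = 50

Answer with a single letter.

Option A: A[3] 25->34, delta=9, new_sum=56+(9)=65 <-- matches target
Option B: A[4] 0->-3, delta=-3, new_sum=56+(-3)=53
Option C: A[1] 27->29, delta=2, new_sum=56+(2)=58
Option D: A[0] 28->20, delta=-8, new_sum=56+(-8)=48
Option E: A[5] -4->50, delta=54, new_sum=56+(54)=110

Answer: A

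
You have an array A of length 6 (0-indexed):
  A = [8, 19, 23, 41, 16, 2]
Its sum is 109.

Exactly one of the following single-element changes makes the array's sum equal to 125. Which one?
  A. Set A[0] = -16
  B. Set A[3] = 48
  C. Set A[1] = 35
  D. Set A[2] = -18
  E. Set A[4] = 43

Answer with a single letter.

Answer: C

Derivation:
Option A: A[0] 8->-16, delta=-24, new_sum=109+(-24)=85
Option B: A[3] 41->48, delta=7, new_sum=109+(7)=116
Option C: A[1] 19->35, delta=16, new_sum=109+(16)=125 <-- matches target
Option D: A[2] 23->-18, delta=-41, new_sum=109+(-41)=68
Option E: A[4] 16->43, delta=27, new_sum=109+(27)=136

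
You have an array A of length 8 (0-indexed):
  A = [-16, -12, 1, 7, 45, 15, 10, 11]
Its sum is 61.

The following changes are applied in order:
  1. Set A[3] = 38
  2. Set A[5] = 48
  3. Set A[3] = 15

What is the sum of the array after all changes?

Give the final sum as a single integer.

Answer: 102

Derivation:
Initial sum: 61
Change 1: A[3] 7 -> 38, delta = 31, sum = 92
Change 2: A[5] 15 -> 48, delta = 33, sum = 125
Change 3: A[3] 38 -> 15, delta = -23, sum = 102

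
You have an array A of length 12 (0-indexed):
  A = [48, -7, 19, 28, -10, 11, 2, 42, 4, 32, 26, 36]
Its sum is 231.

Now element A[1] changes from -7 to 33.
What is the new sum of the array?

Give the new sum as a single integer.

Old value at index 1: -7
New value at index 1: 33
Delta = 33 - -7 = 40
New sum = old_sum + delta = 231 + (40) = 271

Answer: 271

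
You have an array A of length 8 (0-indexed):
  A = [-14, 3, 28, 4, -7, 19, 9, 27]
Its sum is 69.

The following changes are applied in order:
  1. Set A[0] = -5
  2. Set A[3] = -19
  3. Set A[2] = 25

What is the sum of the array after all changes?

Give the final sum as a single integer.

Initial sum: 69
Change 1: A[0] -14 -> -5, delta = 9, sum = 78
Change 2: A[3] 4 -> -19, delta = -23, sum = 55
Change 3: A[2] 28 -> 25, delta = -3, sum = 52

Answer: 52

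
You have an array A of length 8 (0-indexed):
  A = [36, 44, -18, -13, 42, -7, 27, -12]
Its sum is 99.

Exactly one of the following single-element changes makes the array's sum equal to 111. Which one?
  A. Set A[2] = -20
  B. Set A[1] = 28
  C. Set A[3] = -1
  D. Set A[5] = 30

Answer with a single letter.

Answer: C

Derivation:
Option A: A[2] -18->-20, delta=-2, new_sum=99+(-2)=97
Option B: A[1] 44->28, delta=-16, new_sum=99+(-16)=83
Option C: A[3] -13->-1, delta=12, new_sum=99+(12)=111 <-- matches target
Option D: A[5] -7->30, delta=37, new_sum=99+(37)=136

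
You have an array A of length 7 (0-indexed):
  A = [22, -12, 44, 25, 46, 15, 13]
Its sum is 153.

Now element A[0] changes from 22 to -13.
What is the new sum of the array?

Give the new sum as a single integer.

Answer: 118

Derivation:
Old value at index 0: 22
New value at index 0: -13
Delta = -13 - 22 = -35
New sum = old_sum + delta = 153 + (-35) = 118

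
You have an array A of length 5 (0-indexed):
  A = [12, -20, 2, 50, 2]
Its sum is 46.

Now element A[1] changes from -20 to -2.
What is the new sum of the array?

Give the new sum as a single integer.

Old value at index 1: -20
New value at index 1: -2
Delta = -2 - -20 = 18
New sum = old_sum + delta = 46 + (18) = 64

Answer: 64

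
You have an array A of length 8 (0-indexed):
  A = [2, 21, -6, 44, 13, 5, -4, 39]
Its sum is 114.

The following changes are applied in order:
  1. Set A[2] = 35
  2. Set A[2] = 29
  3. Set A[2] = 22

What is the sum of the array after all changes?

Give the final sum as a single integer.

Initial sum: 114
Change 1: A[2] -6 -> 35, delta = 41, sum = 155
Change 2: A[2] 35 -> 29, delta = -6, sum = 149
Change 3: A[2] 29 -> 22, delta = -7, sum = 142

Answer: 142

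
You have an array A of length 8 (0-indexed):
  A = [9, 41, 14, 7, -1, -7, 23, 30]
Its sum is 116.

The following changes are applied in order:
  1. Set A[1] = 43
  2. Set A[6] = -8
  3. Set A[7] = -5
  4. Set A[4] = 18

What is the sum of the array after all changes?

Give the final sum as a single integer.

Answer: 71

Derivation:
Initial sum: 116
Change 1: A[1] 41 -> 43, delta = 2, sum = 118
Change 2: A[6] 23 -> -8, delta = -31, sum = 87
Change 3: A[7] 30 -> -5, delta = -35, sum = 52
Change 4: A[4] -1 -> 18, delta = 19, sum = 71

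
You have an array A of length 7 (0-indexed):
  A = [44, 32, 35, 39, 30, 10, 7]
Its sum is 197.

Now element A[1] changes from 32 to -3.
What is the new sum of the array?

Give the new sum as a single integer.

Answer: 162

Derivation:
Old value at index 1: 32
New value at index 1: -3
Delta = -3 - 32 = -35
New sum = old_sum + delta = 197 + (-35) = 162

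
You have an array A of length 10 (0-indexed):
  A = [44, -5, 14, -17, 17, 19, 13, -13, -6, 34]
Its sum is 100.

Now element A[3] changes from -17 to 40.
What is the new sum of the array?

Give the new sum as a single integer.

Answer: 157

Derivation:
Old value at index 3: -17
New value at index 3: 40
Delta = 40 - -17 = 57
New sum = old_sum + delta = 100 + (57) = 157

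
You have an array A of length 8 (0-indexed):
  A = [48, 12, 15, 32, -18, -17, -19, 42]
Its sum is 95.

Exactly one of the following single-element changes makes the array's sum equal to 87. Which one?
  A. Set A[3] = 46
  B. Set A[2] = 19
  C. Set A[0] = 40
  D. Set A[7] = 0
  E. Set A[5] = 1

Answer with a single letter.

Answer: C

Derivation:
Option A: A[3] 32->46, delta=14, new_sum=95+(14)=109
Option B: A[2] 15->19, delta=4, new_sum=95+(4)=99
Option C: A[0] 48->40, delta=-8, new_sum=95+(-8)=87 <-- matches target
Option D: A[7] 42->0, delta=-42, new_sum=95+(-42)=53
Option E: A[5] -17->1, delta=18, new_sum=95+(18)=113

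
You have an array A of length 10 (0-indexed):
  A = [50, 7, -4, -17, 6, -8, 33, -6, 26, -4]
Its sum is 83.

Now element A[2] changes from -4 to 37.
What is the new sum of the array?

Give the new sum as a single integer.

Old value at index 2: -4
New value at index 2: 37
Delta = 37 - -4 = 41
New sum = old_sum + delta = 83 + (41) = 124

Answer: 124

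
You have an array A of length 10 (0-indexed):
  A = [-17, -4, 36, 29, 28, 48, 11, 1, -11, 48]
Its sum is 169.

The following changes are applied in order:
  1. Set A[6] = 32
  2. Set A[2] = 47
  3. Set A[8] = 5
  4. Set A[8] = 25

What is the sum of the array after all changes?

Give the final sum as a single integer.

Answer: 237

Derivation:
Initial sum: 169
Change 1: A[6] 11 -> 32, delta = 21, sum = 190
Change 2: A[2] 36 -> 47, delta = 11, sum = 201
Change 3: A[8] -11 -> 5, delta = 16, sum = 217
Change 4: A[8] 5 -> 25, delta = 20, sum = 237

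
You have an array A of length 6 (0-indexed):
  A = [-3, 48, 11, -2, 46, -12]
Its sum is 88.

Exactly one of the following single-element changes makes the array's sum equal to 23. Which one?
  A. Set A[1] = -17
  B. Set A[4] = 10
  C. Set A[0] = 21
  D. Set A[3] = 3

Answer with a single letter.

Answer: A

Derivation:
Option A: A[1] 48->-17, delta=-65, new_sum=88+(-65)=23 <-- matches target
Option B: A[4] 46->10, delta=-36, new_sum=88+(-36)=52
Option C: A[0] -3->21, delta=24, new_sum=88+(24)=112
Option D: A[3] -2->3, delta=5, new_sum=88+(5)=93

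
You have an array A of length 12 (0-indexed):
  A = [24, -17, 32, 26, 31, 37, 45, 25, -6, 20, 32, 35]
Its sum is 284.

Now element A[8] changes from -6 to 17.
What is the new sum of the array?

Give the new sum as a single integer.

Old value at index 8: -6
New value at index 8: 17
Delta = 17 - -6 = 23
New sum = old_sum + delta = 284 + (23) = 307

Answer: 307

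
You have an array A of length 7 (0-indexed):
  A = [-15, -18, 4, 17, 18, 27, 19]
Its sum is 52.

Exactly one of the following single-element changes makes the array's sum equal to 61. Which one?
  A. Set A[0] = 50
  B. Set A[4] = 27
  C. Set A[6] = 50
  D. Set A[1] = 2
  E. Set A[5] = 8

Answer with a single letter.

Answer: B

Derivation:
Option A: A[0] -15->50, delta=65, new_sum=52+(65)=117
Option B: A[4] 18->27, delta=9, new_sum=52+(9)=61 <-- matches target
Option C: A[6] 19->50, delta=31, new_sum=52+(31)=83
Option D: A[1] -18->2, delta=20, new_sum=52+(20)=72
Option E: A[5] 27->8, delta=-19, new_sum=52+(-19)=33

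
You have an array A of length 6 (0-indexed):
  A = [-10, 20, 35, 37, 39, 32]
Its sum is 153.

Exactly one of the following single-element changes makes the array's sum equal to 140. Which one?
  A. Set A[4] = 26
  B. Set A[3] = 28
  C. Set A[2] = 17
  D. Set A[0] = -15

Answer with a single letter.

Answer: A

Derivation:
Option A: A[4] 39->26, delta=-13, new_sum=153+(-13)=140 <-- matches target
Option B: A[3] 37->28, delta=-9, new_sum=153+(-9)=144
Option C: A[2] 35->17, delta=-18, new_sum=153+(-18)=135
Option D: A[0] -10->-15, delta=-5, new_sum=153+(-5)=148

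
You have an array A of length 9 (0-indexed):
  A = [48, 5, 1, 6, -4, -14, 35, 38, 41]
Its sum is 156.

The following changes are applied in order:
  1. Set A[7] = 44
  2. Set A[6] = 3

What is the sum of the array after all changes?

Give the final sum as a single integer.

Initial sum: 156
Change 1: A[7] 38 -> 44, delta = 6, sum = 162
Change 2: A[6] 35 -> 3, delta = -32, sum = 130

Answer: 130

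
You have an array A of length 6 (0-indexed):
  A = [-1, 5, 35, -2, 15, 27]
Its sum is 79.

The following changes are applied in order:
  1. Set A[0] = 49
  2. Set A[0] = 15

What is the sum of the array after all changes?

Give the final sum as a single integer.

Answer: 95

Derivation:
Initial sum: 79
Change 1: A[0] -1 -> 49, delta = 50, sum = 129
Change 2: A[0] 49 -> 15, delta = -34, sum = 95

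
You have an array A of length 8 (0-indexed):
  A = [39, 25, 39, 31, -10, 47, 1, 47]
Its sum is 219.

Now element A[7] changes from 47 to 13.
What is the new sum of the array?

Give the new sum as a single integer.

Old value at index 7: 47
New value at index 7: 13
Delta = 13 - 47 = -34
New sum = old_sum + delta = 219 + (-34) = 185

Answer: 185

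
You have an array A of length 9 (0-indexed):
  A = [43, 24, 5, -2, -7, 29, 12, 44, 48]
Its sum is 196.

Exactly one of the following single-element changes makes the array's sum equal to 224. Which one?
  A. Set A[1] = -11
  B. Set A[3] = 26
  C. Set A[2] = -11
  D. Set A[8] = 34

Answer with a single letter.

Option A: A[1] 24->-11, delta=-35, new_sum=196+(-35)=161
Option B: A[3] -2->26, delta=28, new_sum=196+(28)=224 <-- matches target
Option C: A[2] 5->-11, delta=-16, new_sum=196+(-16)=180
Option D: A[8] 48->34, delta=-14, new_sum=196+(-14)=182

Answer: B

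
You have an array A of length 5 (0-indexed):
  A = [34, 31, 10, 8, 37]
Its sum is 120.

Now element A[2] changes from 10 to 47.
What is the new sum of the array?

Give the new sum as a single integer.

Answer: 157

Derivation:
Old value at index 2: 10
New value at index 2: 47
Delta = 47 - 10 = 37
New sum = old_sum + delta = 120 + (37) = 157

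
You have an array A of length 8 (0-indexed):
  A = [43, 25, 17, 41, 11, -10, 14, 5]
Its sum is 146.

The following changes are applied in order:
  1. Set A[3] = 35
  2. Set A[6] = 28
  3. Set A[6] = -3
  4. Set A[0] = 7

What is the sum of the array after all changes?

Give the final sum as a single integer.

Initial sum: 146
Change 1: A[3] 41 -> 35, delta = -6, sum = 140
Change 2: A[6] 14 -> 28, delta = 14, sum = 154
Change 3: A[6] 28 -> -3, delta = -31, sum = 123
Change 4: A[0] 43 -> 7, delta = -36, sum = 87

Answer: 87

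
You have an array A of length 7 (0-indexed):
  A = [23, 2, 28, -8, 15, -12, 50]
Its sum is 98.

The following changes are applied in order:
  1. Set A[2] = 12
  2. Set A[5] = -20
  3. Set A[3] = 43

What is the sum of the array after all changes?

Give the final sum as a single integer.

Answer: 125

Derivation:
Initial sum: 98
Change 1: A[2] 28 -> 12, delta = -16, sum = 82
Change 2: A[5] -12 -> -20, delta = -8, sum = 74
Change 3: A[3] -8 -> 43, delta = 51, sum = 125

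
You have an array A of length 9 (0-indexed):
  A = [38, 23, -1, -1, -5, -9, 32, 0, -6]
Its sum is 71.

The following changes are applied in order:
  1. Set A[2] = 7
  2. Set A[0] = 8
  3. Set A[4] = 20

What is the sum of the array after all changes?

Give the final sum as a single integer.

Answer: 74

Derivation:
Initial sum: 71
Change 1: A[2] -1 -> 7, delta = 8, sum = 79
Change 2: A[0] 38 -> 8, delta = -30, sum = 49
Change 3: A[4] -5 -> 20, delta = 25, sum = 74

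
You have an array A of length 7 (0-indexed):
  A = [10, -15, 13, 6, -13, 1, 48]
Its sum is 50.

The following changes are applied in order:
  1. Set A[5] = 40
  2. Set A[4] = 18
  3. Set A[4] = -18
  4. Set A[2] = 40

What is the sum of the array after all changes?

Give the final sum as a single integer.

Initial sum: 50
Change 1: A[5] 1 -> 40, delta = 39, sum = 89
Change 2: A[4] -13 -> 18, delta = 31, sum = 120
Change 3: A[4] 18 -> -18, delta = -36, sum = 84
Change 4: A[2] 13 -> 40, delta = 27, sum = 111

Answer: 111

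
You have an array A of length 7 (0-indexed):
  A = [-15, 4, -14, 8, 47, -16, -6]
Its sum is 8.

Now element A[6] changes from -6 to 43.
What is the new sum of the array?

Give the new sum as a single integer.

Old value at index 6: -6
New value at index 6: 43
Delta = 43 - -6 = 49
New sum = old_sum + delta = 8 + (49) = 57

Answer: 57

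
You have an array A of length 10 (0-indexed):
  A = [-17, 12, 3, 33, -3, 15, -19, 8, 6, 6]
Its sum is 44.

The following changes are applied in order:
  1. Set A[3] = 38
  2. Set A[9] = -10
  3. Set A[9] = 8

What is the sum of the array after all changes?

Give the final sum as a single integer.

Answer: 51

Derivation:
Initial sum: 44
Change 1: A[3] 33 -> 38, delta = 5, sum = 49
Change 2: A[9] 6 -> -10, delta = -16, sum = 33
Change 3: A[9] -10 -> 8, delta = 18, sum = 51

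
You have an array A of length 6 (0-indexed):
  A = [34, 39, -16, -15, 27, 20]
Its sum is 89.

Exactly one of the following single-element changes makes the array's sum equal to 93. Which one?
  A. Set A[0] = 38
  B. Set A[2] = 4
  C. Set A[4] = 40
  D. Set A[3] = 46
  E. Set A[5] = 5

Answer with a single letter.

Answer: A

Derivation:
Option A: A[0] 34->38, delta=4, new_sum=89+(4)=93 <-- matches target
Option B: A[2] -16->4, delta=20, new_sum=89+(20)=109
Option C: A[4] 27->40, delta=13, new_sum=89+(13)=102
Option D: A[3] -15->46, delta=61, new_sum=89+(61)=150
Option E: A[5] 20->5, delta=-15, new_sum=89+(-15)=74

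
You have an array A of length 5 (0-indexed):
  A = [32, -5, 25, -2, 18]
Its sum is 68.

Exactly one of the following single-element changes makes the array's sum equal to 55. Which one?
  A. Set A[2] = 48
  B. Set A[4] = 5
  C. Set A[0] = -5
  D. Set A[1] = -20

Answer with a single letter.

Option A: A[2] 25->48, delta=23, new_sum=68+(23)=91
Option B: A[4] 18->5, delta=-13, new_sum=68+(-13)=55 <-- matches target
Option C: A[0] 32->-5, delta=-37, new_sum=68+(-37)=31
Option D: A[1] -5->-20, delta=-15, new_sum=68+(-15)=53

Answer: B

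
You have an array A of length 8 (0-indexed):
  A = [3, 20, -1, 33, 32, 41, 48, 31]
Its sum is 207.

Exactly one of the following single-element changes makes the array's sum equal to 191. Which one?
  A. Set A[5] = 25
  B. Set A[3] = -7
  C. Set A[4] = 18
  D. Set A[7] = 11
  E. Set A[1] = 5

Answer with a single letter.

Option A: A[5] 41->25, delta=-16, new_sum=207+(-16)=191 <-- matches target
Option B: A[3] 33->-7, delta=-40, new_sum=207+(-40)=167
Option C: A[4] 32->18, delta=-14, new_sum=207+(-14)=193
Option D: A[7] 31->11, delta=-20, new_sum=207+(-20)=187
Option E: A[1] 20->5, delta=-15, new_sum=207+(-15)=192

Answer: A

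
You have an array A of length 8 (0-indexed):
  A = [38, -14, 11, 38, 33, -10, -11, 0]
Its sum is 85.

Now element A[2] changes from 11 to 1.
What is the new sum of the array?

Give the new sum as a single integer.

Old value at index 2: 11
New value at index 2: 1
Delta = 1 - 11 = -10
New sum = old_sum + delta = 85 + (-10) = 75

Answer: 75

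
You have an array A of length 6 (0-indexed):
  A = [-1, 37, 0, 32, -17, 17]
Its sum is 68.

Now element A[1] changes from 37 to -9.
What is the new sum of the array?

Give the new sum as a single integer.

Answer: 22

Derivation:
Old value at index 1: 37
New value at index 1: -9
Delta = -9 - 37 = -46
New sum = old_sum + delta = 68 + (-46) = 22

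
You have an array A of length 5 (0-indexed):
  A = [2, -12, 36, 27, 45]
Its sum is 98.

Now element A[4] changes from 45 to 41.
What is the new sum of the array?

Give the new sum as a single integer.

Answer: 94

Derivation:
Old value at index 4: 45
New value at index 4: 41
Delta = 41 - 45 = -4
New sum = old_sum + delta = 98 + (-4) = 94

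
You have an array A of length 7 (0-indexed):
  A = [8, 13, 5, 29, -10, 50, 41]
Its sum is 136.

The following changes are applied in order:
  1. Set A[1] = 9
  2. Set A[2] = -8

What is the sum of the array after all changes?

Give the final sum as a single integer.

Answer: 119

Derivation:
Initial sum: 136
Change 1: A[1] 13 -> 9, delta = -4, sum = 132
Change 2: A[2] 5 -> -8, delta = -13, sum = 119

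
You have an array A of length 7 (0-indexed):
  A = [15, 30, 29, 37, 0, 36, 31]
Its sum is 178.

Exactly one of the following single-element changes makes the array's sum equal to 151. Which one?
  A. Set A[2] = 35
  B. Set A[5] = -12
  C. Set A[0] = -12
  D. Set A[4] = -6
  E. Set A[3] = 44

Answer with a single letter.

Answer: C

Derivation:
Option A: A[2] 29->35, delta=6, new_sum=178+(6)=184
Option B: A[5] 36->-12, delta=-48, new_sum=178+(-48)=130
Option C: A[0] 15->-12, delta=-27, new_sum=178+(-27)=151 <-- matches target
Option D: A[4] 0->-6, delta=-6, new_sum=178+(-6)=172
Option E: A[3] 37->44, delta=7, new_sum=178+(7)=185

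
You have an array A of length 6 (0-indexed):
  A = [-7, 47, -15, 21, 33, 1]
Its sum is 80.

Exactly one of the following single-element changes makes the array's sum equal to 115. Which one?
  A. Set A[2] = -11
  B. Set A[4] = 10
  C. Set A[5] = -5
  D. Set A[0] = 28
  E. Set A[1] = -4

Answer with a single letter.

Option A: A[2] -15->-11, delta=4, new_sum=80+(4)=84
Option B: A[4] 33->10, delta=-23, new_sum=80+(-23)=57
Option C: A[5] 1->-5, delta=-6, new_sum=80+(-6)=74
Option D: A[0] -7->28, delta=35, new_sum=80+(35)=115 <-- matches target
Option E: A[1] 47->-4, delta=-51, new_sum=80+(-51)=29

Answer: D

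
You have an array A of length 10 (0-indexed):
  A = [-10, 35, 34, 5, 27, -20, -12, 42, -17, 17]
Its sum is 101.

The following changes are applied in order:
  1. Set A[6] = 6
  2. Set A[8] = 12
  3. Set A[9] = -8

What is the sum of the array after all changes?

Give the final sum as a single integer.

Answer: 123

Derivation:
Initial sum: 101
Change 1: A[6] -12 -> 6, delta = 18, sum = 119
Change 2: A[8] -17 -> 12, delta = 29, sum = 148
Change 3: A[9] 17 -> -8, delta = -25, sum = 123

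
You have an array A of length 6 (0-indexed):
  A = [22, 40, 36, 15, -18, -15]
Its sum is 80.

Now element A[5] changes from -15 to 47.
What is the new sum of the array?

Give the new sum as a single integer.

Answer: 142

Derivation:
Old value at index 5: -15
New value at index 5: 47
Delta = 47 - -15 = 62
New sum = old_sum + delta = 80 + (62) = 142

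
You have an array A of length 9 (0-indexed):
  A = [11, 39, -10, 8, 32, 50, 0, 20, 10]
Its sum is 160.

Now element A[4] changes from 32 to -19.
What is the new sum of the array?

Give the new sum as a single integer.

Answer: 109

Derivation:
Old value at index 4: 32
New value at index 4: -19
Delta = -19 - 32 = -51
New sum = old_sum + delta = 160 + (-51) = 109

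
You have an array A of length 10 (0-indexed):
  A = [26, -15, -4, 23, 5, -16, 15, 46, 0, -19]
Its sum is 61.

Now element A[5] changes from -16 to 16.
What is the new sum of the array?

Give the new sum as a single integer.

Answer: 93

Derivation:
Old value at index 5: -16
New value at index 5: 16
Delta = 16 - -16 = 32
New sum = old_sum + delta = 61 + (32) = 93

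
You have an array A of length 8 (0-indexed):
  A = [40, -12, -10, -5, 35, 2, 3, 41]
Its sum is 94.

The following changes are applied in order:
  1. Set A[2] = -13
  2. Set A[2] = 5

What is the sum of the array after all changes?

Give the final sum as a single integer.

Initial sum: 94
Change 1: A[2] -10 -> -13, delta = -3, sum = 91
Change 2: A[2] -13 -> 5, delta = 18, sum = 109

Answer: 109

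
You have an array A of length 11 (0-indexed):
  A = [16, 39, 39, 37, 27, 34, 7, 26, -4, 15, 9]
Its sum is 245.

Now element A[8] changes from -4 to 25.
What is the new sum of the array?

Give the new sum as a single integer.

Answer: 274

Derivation:
Old value at index 8: -4
New value at index 8: 25
Delta = 25 - -4 = 29
New sum = old_sum + delta = 245 + (29) = 274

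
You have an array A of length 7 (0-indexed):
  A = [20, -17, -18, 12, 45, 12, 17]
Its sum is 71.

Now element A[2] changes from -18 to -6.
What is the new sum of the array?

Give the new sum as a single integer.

Old value at index 2: -18
New value at index 2: -6
Delta = -6 - -18 = 12
New sum = old_sum + delta = 71 + (12) = 83

Answer: 83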